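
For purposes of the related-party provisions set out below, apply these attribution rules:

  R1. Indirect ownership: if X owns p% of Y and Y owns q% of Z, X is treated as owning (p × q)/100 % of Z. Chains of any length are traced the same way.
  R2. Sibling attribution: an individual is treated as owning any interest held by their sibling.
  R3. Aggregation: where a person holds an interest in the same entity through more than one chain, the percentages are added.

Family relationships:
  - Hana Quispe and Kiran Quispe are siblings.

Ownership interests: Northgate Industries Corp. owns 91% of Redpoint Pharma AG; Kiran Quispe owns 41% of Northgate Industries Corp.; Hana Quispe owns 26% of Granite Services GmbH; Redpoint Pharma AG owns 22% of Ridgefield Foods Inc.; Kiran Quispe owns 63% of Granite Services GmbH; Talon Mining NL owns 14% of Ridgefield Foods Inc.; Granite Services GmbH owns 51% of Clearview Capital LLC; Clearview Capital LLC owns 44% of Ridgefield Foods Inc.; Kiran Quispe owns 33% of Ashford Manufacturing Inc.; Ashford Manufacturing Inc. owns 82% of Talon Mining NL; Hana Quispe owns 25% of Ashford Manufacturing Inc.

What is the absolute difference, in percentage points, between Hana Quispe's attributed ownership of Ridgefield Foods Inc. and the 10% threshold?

24.8382

By sibling attribution (R2), Hana Quispe is treated as also owning Kiran Quispe's interest in Ashford Manufacturing Inc, giving 25% + 33% = 58%.
By sibling attribution (R2), Hana Quispe is treated as also owning Kiran Quispe's interest in Granite Services GmbH, giving 26% + 63% = 89%.
By sibling attribution (R2), Hana Quispe is treated as owning Kiran Quispe's 41% interest in Northgate Industries Corp.
Chain via Ashford Manufacturing Inc. → Talon Mining NL (R1): 58% × 82% × 14% = 6.6584% of Ridgefield Foods Inc.
Chain via Granite Services GmbH → Clearview Capital LLC (R1): 89% × 51% × 44% = 19.9716% of Ridgefield Foods Inc.
Chain via Northgate Industries Corp. → Redpoint Pharma AG (R1): 41% × 91% × 22% = 8.2082% of Ridgefield Foods Inc.
Aggregating (R3): 6.6584% + 19.9716% + 8.2082% = 34.8382%.
34.8382% exceeds the 10% threshold by 24.8382 percentage points.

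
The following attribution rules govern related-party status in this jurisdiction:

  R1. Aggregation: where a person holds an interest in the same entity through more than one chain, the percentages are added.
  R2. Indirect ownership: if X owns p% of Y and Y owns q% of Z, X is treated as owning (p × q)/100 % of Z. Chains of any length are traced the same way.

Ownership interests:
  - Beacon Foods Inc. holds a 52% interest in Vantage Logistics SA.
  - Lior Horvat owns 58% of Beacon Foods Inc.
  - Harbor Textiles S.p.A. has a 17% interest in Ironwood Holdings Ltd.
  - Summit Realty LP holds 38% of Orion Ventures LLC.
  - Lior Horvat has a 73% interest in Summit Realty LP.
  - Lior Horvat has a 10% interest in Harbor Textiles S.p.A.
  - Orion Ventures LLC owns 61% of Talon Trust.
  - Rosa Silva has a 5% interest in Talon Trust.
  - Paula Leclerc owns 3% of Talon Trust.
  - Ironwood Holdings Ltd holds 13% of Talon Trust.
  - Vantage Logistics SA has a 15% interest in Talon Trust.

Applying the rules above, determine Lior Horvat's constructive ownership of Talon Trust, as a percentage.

Chain via Harbor Textiles S.p.A. → Ironwood Holdings Ltd (R2): 10% × 17% × 13% = 0.221% of Talon Trust.
Chain via Summit Realty LP → Orion Ventures LLC (R2): 73% × 38% × 61% = 16.9214% of Talon Trust.
Chain via Beacon Foods Inc. → Vantage Logistics SA (R2): 58% × 52% × 15% = 4.524% of Talon Trust.
Aggregating (R1): 0.221% + 16.9214% + 4.524% = 21.6664%.

21.6664%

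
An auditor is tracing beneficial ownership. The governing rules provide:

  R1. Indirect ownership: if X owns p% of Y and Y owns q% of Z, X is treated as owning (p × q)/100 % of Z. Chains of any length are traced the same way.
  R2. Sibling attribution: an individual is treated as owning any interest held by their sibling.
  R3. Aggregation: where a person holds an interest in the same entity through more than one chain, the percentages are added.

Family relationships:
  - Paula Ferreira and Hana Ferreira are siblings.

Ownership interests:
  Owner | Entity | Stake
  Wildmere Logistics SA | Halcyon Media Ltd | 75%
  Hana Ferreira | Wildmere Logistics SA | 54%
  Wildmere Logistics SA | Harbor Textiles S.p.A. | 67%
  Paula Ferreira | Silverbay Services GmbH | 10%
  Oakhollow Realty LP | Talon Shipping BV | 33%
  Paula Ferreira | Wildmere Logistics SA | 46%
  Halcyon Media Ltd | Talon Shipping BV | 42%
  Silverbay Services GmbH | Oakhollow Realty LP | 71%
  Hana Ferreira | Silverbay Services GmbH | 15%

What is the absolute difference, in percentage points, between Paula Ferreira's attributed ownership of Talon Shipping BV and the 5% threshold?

By sibling attribution (R2), Paula Ferreira is treated as also owning Hana Ferreira's interest in Silverbay Services GmbH, giving 10% + 15% = 25%.
By sibling attribution (R2), Paula Ferreira is treated as also owning Hana Ferreira's interest in Wildmere Logistics SA, giving 46% + 54% = 100%.
Chain via Silverbay Services GmbH → Oakhollow Realty LP (R1): 25% × 71% × 33% = 5.8575% of Talon Shipping BV.
Chain via Wildmere Logistics SA → Halcyon Media Ltd (R1): 100% × 75% × 42% = 31.5% of Talon Shipping BV.
Aggregating (R3): 5.8575% + 31.5% = 37.3575%.
37.3575% exceeds the 5% threshold by 32.3575 percentage points.

32.3575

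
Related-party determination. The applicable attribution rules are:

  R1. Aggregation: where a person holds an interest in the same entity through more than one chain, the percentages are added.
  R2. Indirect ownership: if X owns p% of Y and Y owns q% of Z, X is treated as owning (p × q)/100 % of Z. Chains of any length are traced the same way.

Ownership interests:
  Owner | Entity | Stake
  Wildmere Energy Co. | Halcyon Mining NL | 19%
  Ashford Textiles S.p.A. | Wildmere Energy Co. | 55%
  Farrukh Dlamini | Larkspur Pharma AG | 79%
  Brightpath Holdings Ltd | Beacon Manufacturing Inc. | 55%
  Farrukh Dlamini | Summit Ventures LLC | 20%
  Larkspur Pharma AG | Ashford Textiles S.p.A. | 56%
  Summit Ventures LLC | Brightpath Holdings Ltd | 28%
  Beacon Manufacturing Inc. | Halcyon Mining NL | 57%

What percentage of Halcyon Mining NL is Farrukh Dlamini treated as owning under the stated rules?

6.37868%

Chain via Larkspur Pharma AG → Ashford Textiles S.p.A. → Wildmere Energy Co. (R2): 79% × 56% × 55% × 19% = 4.62308% of Halcyon Mining NL.
Chain via Summit Ventures LLC → Brightpath Holdings Ltd → Beacon Manufacturing Inc. (R2): 20% × 28% × 55% × 57% = 1.7556% of Halcyon Mining NL.
Aggregating (R1): 4.62308% + 1.7556% = 6.37868%.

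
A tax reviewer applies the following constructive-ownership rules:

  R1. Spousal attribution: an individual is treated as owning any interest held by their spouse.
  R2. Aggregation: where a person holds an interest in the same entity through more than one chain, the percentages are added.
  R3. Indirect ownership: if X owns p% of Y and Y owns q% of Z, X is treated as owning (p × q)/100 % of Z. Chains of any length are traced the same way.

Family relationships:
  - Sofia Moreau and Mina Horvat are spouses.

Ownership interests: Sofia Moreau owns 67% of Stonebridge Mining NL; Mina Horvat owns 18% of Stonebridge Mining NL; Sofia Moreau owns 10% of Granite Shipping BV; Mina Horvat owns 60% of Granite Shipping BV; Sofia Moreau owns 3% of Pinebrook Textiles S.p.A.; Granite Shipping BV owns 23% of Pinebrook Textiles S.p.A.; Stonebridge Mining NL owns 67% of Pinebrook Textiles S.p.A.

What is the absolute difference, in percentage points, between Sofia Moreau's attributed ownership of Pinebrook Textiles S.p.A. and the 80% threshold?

3.95

By spousal attribution (R1), Sofia Moreau is treated as also owning Mina Horvat's interest in Granite Shipping BV, giving 10% + 60% = 70%.
By spousal attribution (R1), Sofia Moreau is treated as also owning Mina Horvat's interest in Stonebridge Mining NL, giving 67% + 18% = 85%.
Chain via Granite Shipping BV (R3): 70% × 23% = 16.1% of Pinebrook Textiles S.p.A.
Chain via Stonebridge Mining NL (R3): 85% × 67% = 56.95% of Pinebrook Textiles S.p.A.
Direct interest in Pinebrook Textiles S.p.A: 3%.
Aggregating (R2): 16.1% + 56.95% + 3% = 76.05%.
76.05% falls short of the 80% threshold by 3.95 percentage points.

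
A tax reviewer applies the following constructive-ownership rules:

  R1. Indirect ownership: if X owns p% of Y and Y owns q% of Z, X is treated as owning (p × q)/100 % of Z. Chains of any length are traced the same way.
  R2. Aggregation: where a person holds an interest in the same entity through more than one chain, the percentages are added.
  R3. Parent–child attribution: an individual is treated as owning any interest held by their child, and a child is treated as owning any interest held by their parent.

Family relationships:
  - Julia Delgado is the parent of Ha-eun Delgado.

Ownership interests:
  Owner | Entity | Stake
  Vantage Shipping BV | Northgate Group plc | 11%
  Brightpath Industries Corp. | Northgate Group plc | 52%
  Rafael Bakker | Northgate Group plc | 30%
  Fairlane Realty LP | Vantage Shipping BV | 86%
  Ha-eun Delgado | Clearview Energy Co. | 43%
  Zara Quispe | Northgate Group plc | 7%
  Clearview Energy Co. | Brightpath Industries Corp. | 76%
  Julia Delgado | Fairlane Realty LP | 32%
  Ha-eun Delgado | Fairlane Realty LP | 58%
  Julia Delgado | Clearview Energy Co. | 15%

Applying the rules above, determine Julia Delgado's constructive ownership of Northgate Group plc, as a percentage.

By parent–child attribution (R3), Julia Delgado is treated as also owning Ha-eun Delgado's interest in Fairlane Realty LP, giving 32% + 58% = 90%.
By parent–child attribution (R3), Julia Delgado is treated as also owning Ha-eun Delgado's interest in Clearview Energy Co, giving 15% + 43% = 58%.
Chain via Fairlane Realty LP → Vantage Shipping BV (R1): 90% × 86% × 11% = 8.514% of Northgate Group plc.
Chain via Clearview Energy Co. → Brightpath Industries Corp. (R1): 58% × 76% × 52% = 22.9216% of Northgate Group plc.
Aggregating (R2): 8.514% + 22.9216% = 31.4356%.

31.4356%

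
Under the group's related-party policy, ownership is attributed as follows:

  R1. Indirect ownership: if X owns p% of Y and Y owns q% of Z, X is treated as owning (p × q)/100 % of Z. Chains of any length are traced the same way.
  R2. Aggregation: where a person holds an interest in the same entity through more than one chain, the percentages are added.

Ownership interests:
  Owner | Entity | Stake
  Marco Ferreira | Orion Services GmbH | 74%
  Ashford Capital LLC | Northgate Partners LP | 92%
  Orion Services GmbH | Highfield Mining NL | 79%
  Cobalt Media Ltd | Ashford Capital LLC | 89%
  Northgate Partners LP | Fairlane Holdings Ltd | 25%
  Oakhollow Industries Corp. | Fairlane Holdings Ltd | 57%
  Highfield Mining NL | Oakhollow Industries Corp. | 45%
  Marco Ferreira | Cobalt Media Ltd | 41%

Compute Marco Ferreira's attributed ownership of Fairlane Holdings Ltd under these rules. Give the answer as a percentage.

23.38769%

Chain via Orion Services GmbH → Highfield Mining NL → Oakhollow Industries Corp. (R1): 74% × 79% × 45% × 57% = 14.99499% of Fairlane Holdings Ltd.
Chain via Cobalt Media Ltd → Ashford Capital LLC → Northgate Partners LP (R1): 41% × 89% × 92% × 25% = 8.3927% of Fairlane Holdings Ltd.
Aggregating (R2): 14.99499% + 8.3927% = 23.38769%.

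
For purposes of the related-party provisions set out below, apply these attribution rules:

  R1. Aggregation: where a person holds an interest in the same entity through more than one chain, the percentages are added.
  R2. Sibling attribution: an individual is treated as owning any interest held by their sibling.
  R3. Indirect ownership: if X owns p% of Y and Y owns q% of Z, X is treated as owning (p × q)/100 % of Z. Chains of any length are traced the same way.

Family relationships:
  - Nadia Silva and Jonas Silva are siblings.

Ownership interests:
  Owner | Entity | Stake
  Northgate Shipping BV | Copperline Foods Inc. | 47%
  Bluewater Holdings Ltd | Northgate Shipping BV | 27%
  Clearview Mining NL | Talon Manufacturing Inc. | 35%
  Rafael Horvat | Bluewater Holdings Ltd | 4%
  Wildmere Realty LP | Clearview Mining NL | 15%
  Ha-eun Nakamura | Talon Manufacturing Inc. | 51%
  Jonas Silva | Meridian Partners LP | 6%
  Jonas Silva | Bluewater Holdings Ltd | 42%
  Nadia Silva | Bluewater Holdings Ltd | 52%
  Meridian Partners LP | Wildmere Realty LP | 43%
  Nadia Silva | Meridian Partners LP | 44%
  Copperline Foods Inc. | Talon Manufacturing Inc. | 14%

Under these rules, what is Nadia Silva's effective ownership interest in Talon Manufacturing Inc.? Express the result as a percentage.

By sibling attribution (R2), Nadia Silva is treated as also owning Jonas Silva's interest in Meridian Partners LP, giving 44% + 6% = 50%.
By sibling attribution (R2), Nadia Silva is treated as also owning Jonas Silva's interest in Bluewater Holdings Ltd, giving 52% + 42% = 94%.
Chain via Meridian Partners LP → Wildmere Realty LP → Clearview Mining NL (R3): 50% × 43% × 15% × 35% = 1.12875% of Talon Manufacturing Inc.
Chain via Bluewater Holdings Ltd → Northgate Shipping BV → Copperline Foods Inc. (R3): 94% × 27% × 47% × 14% = 1.670004% of Talon Manufacturing Inc.
Aggregating (R1): 1.12875% + 1.670004% = 2.798754%.

2.798754%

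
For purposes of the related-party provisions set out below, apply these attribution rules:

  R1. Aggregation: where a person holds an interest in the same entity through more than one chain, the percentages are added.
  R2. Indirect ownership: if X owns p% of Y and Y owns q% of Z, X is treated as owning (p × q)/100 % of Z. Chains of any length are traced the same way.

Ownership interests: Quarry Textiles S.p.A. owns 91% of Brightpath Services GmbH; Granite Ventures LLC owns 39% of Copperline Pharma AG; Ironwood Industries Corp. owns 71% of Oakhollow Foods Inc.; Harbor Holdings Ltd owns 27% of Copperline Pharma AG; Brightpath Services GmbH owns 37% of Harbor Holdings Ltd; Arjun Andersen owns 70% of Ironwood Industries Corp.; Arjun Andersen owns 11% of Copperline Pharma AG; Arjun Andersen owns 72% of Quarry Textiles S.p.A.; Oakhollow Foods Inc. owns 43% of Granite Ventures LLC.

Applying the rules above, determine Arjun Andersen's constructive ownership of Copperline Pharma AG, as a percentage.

25.880138%

Chain via Quarry Textiles S.p.A. → Brightpath Services GmbH → Harbor Holdings Ltd (R2): 72% × 91% × 37% × 27% = 6.545448% of Copperline Pharma AG.
Chain via Ironwood Industries Corp. → Oakhollow Foods Inc. → Granite Ventures LLC (R2): 70% × 71% × 43% × 39% = 8.33469% of Copperline Pharma AG.
Direct interest in Copperline Pharma AG: 11%.
Aggregating (R1): 6.545448% + 8.33469% + 11% = 25.880138%.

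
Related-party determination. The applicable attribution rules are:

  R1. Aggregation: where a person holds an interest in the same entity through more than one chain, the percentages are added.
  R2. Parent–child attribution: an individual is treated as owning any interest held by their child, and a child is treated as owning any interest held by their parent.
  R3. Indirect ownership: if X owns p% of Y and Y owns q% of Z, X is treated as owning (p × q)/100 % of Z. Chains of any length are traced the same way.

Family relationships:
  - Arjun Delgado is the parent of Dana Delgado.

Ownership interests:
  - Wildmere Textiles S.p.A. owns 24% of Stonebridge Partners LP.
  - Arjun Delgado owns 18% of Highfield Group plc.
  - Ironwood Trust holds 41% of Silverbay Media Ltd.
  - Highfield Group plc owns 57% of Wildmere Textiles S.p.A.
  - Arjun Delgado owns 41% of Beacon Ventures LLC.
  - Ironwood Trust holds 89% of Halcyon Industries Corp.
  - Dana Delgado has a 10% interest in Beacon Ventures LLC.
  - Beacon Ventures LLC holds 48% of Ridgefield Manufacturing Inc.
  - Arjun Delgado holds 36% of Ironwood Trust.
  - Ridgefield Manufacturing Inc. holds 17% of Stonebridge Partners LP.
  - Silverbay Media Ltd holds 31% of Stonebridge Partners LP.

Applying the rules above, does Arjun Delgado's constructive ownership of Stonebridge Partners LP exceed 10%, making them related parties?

Yes

By parent–child attribution (R2), Arjun Delgado is treated as also owning Dana Delgado's interest in Beacon Ventures LLC, giving 41% + 10% = 51%.
Chain via Highfield Group plc → Wildmere Textiles S.p.A. (R3): 18% × 57% × 24% = 2.4624% of Stonebridge Partners LP.
Chain via Ironwood Trust → Silverbay Media Ltd (R3): 36% × 41% × 31% = 4.5756% of Stonebridge Partners LP.
Chain via Beacon Ventures LLC → Ridgefield Manufacturing Inc. (R3): 51% × 48% × 17% = 4.1616% of Stonebridge Partners LP.
Aggregating (R1): 2.4624% + 4.5756% + 4.1616% = 11.1996%.
11.1996% exceeds the 10% threshold, so Arjun is a related party to Stonebridge Partners LP.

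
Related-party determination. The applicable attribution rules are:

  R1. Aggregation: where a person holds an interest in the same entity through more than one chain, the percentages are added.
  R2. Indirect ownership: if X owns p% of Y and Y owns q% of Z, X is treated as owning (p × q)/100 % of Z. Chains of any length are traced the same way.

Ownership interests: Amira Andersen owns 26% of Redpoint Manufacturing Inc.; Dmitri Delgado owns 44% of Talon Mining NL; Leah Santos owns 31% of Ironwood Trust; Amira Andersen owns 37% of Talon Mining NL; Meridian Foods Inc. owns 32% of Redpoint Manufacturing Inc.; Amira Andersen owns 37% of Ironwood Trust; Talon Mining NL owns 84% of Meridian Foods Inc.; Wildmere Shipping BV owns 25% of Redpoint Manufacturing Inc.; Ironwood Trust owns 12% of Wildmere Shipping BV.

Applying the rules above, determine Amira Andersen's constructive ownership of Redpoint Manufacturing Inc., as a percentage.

37.0556%

Chain via Talon Mining NL → Meridian Foods Inc. (R2): 37% × 84% × 32% = 9.9456% of Redpoint Manufacturing Inc.
Chain via Ironwood Trust → Wildmere Shipping BV (R2): 37% × 12% × 25% = 1.11% of Redpoint Manufacturing Inc.
Direct interest in Redpoint Manufacturing Inc: 26%.
Aggregating (R1): 9.9456% + 1.11% + 26% = 37.0556%.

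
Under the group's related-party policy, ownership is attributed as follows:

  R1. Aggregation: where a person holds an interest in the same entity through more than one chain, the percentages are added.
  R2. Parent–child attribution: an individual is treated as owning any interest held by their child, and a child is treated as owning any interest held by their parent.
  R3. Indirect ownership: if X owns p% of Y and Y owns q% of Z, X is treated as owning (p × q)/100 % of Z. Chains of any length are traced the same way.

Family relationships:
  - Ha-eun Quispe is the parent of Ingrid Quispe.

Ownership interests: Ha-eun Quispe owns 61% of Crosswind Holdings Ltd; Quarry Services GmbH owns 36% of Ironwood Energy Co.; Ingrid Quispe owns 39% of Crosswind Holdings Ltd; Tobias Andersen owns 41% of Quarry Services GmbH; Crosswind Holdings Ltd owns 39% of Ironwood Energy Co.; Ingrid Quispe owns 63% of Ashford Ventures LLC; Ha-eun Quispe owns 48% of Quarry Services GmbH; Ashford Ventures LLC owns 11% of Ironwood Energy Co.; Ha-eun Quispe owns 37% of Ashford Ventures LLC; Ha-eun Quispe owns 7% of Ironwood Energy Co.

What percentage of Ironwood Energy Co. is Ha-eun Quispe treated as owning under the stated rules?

By parent–child attribution (R2), Ha-eun Quispe is treated as also owning Ingrid Quispe's interest in Ashford Ventures LLC, giving 37% + 63% = 100%.
By parent–child attribution (R2), Ha-eun Quispe is treated as also owning Ingrid Quispe's interest in Crosswind Holdings Ltd, giving 61% + 39% = 100%.
Chain via Ashford Ventures LLC (R3): 100% × 11% = 11% of Ironwood Energy Co.
Chain via Crosswind Holdings Ltd (R3): 100% × 39% = 39% of Ironwood Energy Co.
Chain via Quarry Services GmbH (R3): 48% × 36% = 17.28% of Ironwood Energy Co.
Direct interest in Ironwood Energy Co: 7%.
Aggregating (R1): 11% + 39% + 17.28% + 7% = 74.28%.

74.28%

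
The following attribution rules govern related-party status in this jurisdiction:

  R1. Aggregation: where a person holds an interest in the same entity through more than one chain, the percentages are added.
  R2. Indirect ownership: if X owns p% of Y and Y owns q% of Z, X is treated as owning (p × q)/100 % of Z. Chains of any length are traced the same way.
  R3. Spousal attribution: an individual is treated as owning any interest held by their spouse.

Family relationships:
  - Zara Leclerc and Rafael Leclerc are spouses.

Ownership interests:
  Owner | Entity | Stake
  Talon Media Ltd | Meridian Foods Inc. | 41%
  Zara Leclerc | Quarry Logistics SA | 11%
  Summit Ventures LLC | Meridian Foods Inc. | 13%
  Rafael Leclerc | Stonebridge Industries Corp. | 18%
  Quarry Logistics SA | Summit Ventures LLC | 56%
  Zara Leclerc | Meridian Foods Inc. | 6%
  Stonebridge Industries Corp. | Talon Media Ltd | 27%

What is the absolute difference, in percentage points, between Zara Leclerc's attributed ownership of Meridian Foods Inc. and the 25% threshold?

16.2066

By spousal attribution (R3), Zara Leclerc is treated as owning Rafael Leclerc's 18% interest in Stonebridge Industries Corp.
Chain via Quarry Logistics SA → Summit Ventures LLC (R2): 11% × 56% × 13% = 0.8008% of Meridian Foods Inc.
Direct interest in Meridian Foods Inc: 6%.
Chain via Stonebridge Industries Corp. → Talon Media Ltd (R2): 18% × 27% × 41% = 1.9926% of Meridian Foods Inc.
Aggregating (R1): 0.8008% + 6% + 1.9926% = 8.7934%.
8.7934% falls short of the 25% threshold by 16.2066 percentage points.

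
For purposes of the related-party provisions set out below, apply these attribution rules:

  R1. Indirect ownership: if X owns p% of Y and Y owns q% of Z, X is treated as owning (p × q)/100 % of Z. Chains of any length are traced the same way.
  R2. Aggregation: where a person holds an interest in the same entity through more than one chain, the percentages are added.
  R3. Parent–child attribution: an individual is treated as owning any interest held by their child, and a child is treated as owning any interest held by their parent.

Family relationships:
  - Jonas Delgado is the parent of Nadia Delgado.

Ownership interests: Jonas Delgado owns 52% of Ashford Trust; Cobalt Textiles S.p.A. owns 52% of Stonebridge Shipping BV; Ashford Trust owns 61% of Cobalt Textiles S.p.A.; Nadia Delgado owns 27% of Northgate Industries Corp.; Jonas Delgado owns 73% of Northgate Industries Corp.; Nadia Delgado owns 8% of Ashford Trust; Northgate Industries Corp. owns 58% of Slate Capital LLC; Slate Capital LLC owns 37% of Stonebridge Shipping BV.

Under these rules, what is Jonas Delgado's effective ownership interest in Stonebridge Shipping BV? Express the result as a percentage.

By parent–child attribution (R3), Jonas Delgado is treated as also owning Nadia Delgado's interest in Ashford Trust, giving 52% + 8% = 60%.
By parent–child attribution (R3), Jonas Delgado is treated as also owning Nadia Delgado's interest in Northgate Industries Corp, giving 73% + 27% = 100%.
Chain via Ashford Trust → Cobalt Textiles S.p.A. (R1): 60% × 61% × 52% = 19.032% of Stonebridge Shipping BV.
Chain via Northgate Industries Corp. → Slate Capital LLC (R1): 100% × 58% × 37% = 21.46% of Stonebridge Shipping BV.
Aggregating (R2): 19.032% + 21.46% = 40.492%.

40.492%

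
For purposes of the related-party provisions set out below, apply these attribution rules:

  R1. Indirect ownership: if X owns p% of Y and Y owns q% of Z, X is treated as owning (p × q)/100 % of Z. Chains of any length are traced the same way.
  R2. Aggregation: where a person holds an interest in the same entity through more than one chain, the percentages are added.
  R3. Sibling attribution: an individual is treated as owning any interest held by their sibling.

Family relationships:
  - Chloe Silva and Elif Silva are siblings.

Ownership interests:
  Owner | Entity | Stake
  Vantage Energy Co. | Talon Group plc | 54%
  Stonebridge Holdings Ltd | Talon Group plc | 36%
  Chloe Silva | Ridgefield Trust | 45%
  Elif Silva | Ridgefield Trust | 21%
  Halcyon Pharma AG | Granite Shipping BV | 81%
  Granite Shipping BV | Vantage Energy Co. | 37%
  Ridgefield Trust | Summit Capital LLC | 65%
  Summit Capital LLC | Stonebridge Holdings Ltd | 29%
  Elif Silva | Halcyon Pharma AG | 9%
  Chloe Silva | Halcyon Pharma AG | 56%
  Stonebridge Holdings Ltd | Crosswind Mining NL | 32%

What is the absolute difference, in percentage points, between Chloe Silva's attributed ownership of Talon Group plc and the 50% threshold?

By sibling attribution (R3), Chloe Silva is treated as also owning Elif Silva's interest in Halcyon Pharma AG, giving 56% + 9% = 65%.
By sibling attribution (R3), Chloe Silva is treated as also owning Elif Silva's interest in Ridgefield Trust, giving 45% + 21% = 66%.
Chain via Halcyon Pharma AG → Granite Shipping BV → Vantage Energy Co. (R1): 65% × 81% × 37% × 54% = 10.51947% of Talon Group plc.
Chain via Ridgefield Trust → Summit Capital LLC → Stonebridge Holdings Ltd (R1): 66% × 65% × 29% × 36% = 4.47876% of Talon Group plc.
Aggregating (R2): 10.51947% + 4.47876% = 14.99823%.
14.99823% falls short of the 50% threshold by 35.00177 percentage points.

35.00177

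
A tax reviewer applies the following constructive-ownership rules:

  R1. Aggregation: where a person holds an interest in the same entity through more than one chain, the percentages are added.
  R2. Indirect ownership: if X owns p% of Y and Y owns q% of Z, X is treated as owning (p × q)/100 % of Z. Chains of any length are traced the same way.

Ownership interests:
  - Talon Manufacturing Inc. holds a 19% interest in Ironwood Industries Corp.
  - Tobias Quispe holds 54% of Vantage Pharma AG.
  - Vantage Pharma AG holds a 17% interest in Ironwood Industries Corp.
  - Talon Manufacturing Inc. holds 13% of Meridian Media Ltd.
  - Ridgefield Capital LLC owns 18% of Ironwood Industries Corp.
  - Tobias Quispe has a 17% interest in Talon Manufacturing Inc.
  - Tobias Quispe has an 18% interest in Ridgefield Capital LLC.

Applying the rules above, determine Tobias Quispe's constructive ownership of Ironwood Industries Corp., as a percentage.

15.65%

Chain via Ridgefield Capital LLC (R2): 18% × 18% = 3.24% of Ironwood Industries Corp.
Chain via Vantage Pharma AG (R2): 54% × 17% = 9.18% of Ironwood Industries Corp.
Chain via Talon Manufacturing Inc. (R2): 17% × 19% = 3.23% of Ironwood Industries Corp.
Aggregating (R1): 3.24% + 9.18% + 3.23% = 15.65%.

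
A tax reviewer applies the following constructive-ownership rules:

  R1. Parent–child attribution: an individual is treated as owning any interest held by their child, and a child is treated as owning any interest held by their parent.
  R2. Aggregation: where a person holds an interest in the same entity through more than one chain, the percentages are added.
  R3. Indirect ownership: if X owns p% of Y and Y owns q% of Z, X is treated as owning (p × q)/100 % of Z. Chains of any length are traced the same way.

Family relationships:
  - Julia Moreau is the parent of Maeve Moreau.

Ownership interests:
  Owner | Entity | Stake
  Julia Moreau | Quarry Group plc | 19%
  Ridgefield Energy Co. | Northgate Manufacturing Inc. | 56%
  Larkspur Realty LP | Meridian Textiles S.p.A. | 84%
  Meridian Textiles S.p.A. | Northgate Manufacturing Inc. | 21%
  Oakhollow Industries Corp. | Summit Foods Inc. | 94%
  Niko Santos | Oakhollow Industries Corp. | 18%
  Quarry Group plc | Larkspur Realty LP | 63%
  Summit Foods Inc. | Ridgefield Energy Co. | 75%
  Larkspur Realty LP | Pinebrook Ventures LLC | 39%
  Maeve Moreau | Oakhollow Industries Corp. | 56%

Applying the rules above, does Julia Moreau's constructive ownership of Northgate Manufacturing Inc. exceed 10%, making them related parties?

Yes

By parent–child attribution (R1), Julia Moreau is treated as owning Maeve Moreau's 56% interest in Oakhollow Industries Corp.
Chain via Quarry Group plc → Larkspur Realty LP → Meridian Textiles S.p.A. (R3): 19% × 63% × 84% × 21% = 2.111508% of Northgate Manufacturing Inc.
Chain via Oakhollow Industries Corp. → Summit Foods Inc. → Ridgefield Energy Co. (R3): 56% × 94% × 75% × 56% = 22.1088% of Northgate Manufacturing Inc.
Aggregating (R2): 2.111508% + 22.1088% = 24.220308%.
24.220308% exceeds the 10% threshold, so Julia is a related party to Northgate Manufacturing Inc.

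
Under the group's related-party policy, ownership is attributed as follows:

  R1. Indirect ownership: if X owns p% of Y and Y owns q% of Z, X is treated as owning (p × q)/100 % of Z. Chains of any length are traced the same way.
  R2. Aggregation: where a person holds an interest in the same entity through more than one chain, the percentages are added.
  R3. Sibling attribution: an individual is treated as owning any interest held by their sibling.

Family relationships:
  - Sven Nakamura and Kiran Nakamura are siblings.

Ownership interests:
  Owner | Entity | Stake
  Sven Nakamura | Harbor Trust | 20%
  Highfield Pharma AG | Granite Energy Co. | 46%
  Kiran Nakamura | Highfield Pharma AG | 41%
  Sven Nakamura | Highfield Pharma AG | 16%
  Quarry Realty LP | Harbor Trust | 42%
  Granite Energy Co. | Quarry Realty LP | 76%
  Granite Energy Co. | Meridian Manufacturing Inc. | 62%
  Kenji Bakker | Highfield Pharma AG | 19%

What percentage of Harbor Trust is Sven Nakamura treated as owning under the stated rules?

28.369424%

By sibling attribution (R3), Sven Nakamura is treated as also owning Kiran Nakamura's interest in Highfield Pharma AG, giving 16% + 41% = 57%.
Chain via Highfield Pharma AG → Granite Energy Co. → Quarry Realty LP (R1): 57% × 46% × 76% × 42% = 8.369424% of Harbor Trust.
Direct interest in Harbor Trust: 20%.
Aggregating (R2): 8.369424% + 20% = 28.369424%.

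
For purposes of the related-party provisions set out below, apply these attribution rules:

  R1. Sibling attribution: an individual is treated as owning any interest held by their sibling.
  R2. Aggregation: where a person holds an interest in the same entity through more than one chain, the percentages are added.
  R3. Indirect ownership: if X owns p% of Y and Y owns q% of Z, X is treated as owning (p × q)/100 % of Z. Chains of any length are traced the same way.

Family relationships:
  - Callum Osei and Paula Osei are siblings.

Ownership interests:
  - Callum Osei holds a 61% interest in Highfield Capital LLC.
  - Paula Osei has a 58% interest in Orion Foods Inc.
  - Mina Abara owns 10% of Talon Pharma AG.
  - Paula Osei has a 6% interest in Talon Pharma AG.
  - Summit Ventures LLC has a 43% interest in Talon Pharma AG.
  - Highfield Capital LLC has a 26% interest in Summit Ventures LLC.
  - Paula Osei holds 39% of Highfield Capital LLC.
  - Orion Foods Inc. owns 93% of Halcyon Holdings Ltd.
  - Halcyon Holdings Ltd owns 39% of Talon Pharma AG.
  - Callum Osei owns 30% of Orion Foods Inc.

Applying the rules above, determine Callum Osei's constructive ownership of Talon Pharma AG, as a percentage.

By sibling attribution (R1), Callum Osei is treated as also owning Paula Osei's interest in Highfield Capital LLC, giving 61% + 39% = 100%.
By sibling attribution (R1), Callum Osei is treated as also owning Paula Osei's interest in Orion Foods Inc, giving 30% + 58% = 88%.
By sibling attribution (R1), Callum Osei is treated as owning Paula Osei's 6% interest in Talon Pharma AG.
Chain via Highfield Capital LLC → Summit Ventures LLC (R3): 100% × 26% × 43% = 11.18% of Talon Pharma AG.
Chain via Orion Foods Inc. → Halcyon Holdings Ltd (R3): 88% × 93% × 39% = 31.9176% of Talon Pharma AG.
Direct interest in Talon Pharma AG: 6%.
Aggregating (R2): 11.18% + 31.9176% + 6% = 49.0976%.

49.0976%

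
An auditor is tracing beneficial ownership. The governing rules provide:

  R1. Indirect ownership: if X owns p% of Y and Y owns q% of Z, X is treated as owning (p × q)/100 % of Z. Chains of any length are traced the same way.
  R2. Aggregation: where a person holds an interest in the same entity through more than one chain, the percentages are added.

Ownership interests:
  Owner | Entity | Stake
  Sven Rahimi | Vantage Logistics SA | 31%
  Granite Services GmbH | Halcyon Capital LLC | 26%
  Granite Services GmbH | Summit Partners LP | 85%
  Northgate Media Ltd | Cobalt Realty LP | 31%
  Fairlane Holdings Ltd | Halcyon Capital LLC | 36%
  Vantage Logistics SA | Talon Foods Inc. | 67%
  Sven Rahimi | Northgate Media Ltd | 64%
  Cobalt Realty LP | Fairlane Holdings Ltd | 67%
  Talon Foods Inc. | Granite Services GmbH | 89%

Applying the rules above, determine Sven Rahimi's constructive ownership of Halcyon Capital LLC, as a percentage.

9.591586%

Chain via Vantage Logistics SA → Talon Foods Inc. → Granite Services GmbH (R1): 31% × 67% × 89% × 26% = 4.806178% of Halcyon Capital LLC.
Chain via Northgate Media Ltd → Cobalt Realty LP → Fairlane Holdings Ltd (R1): 64% × 31% × 67% × 36% = 4.785408% of Halcyon Capital LLC.
Aggregating (R2): 4.806178% + 4.785408% = 9.591586%.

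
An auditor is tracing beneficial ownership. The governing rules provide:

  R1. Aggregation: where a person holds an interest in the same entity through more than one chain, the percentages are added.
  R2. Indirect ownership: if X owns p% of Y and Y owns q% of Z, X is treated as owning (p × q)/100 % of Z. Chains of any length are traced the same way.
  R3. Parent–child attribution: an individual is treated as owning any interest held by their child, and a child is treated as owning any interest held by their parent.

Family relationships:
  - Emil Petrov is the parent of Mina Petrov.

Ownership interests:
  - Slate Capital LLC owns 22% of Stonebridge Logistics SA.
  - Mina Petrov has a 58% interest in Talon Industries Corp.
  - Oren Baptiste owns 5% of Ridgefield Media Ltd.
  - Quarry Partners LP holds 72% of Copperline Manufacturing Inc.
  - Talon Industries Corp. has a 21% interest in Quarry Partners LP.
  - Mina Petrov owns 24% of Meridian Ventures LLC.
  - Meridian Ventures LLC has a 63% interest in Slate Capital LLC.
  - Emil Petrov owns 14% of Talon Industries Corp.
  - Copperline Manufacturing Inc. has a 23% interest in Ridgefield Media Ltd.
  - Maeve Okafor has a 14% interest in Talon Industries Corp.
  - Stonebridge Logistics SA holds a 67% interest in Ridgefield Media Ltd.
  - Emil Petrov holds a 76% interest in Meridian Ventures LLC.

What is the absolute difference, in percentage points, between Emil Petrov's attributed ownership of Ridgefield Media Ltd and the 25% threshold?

By parent–child attribution (R3), Emil Petrov is treated as also owning Mina Petrov's interest in Meridian Ventures LLC, giving 76% + 24% = 100%.
By parent–child attribution (R3), Emil Petrov is treated as also owning Mina Petrov's interest in Talon Industries Corp, giving 14% + 58% = 72%.
Chain via Meridian Ventures LLC → Slate Capital LLC → Stonebridge Logistics SA (R2): 100% × 63% × 22% × 67% = 9.2862% of Ridgefield Media Ltd.
Chain via Talon Industries Corp. → Quarry Partners LP → Copperline Manufacturing Inc. (R2): 72% × 21% × 72% × 23% = 2.503872% of Ridgefield Media Ltd.
Aggregating (R1): 9.2862% + 2.503872% = 11.790072%.
11.790072% falls short of the 25% threshold by 13.209928 percentage points.

13.209928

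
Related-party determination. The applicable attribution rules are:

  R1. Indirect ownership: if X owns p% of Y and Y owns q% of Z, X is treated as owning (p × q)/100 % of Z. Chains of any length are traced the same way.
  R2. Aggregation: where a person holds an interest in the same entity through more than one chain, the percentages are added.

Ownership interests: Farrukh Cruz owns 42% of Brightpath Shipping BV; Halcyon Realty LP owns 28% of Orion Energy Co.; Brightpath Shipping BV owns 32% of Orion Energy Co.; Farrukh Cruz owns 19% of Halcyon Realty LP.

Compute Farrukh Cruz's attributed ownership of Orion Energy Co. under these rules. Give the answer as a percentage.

Chain via Halcyon Realty LP (R1): 19% × 28% = 5.32% of Orion Energy Co.
Chain via Brightpath Shipping BV (R1): 42% × 32% = 13.44% of Orion Energy Co.
Aggregating (R2): 5.32% + 13.44% = 18.76%.

18.76%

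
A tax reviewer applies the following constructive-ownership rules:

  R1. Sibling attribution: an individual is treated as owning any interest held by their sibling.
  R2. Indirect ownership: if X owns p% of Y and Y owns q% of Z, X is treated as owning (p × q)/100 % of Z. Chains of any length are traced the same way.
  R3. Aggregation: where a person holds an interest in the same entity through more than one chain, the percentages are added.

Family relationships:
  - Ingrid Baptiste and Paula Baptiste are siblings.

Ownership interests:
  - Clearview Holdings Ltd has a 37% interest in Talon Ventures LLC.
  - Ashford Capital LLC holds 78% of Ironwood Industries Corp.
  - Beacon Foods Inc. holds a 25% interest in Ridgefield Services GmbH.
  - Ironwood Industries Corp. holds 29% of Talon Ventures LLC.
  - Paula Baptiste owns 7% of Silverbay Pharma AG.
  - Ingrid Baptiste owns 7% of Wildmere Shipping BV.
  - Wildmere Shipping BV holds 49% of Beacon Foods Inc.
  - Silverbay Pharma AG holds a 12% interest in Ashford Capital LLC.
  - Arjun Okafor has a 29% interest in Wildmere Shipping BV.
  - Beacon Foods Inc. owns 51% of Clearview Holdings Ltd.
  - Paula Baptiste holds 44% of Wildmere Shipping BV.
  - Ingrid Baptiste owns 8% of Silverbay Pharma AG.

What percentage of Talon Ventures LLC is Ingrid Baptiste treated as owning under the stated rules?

By sibling attribution (R1), Ingrid Baptiste is treated as also owning Paula Baptiste's interest in Silverbay Pharma AG, giving 8% + 7% = 15%.
By sibling attribution (R1), Ingrid Baptiste is treated as also owning Paula Baptiste's interest in Wildmere Shipping BV, giving 7% + 44% = 51%.
Chain via Silverbay Pharma AG → Ashford Capital LLC → Ironwood Industries Corp. (R2): 15% × 12% × 78% × 29% = 0.40716% of Talon Ventures LLC.
Chain via Wildmere Shipping BV → Beacon Foods Inc. → Clearview Holdings Ltd (R2): 51% × 49% × 51% × 37% = 4.715613% of Talon Ventures LLC.
Aggregating (R3): 0.40716% + 4.715613% = 5.122773%.

5.122773%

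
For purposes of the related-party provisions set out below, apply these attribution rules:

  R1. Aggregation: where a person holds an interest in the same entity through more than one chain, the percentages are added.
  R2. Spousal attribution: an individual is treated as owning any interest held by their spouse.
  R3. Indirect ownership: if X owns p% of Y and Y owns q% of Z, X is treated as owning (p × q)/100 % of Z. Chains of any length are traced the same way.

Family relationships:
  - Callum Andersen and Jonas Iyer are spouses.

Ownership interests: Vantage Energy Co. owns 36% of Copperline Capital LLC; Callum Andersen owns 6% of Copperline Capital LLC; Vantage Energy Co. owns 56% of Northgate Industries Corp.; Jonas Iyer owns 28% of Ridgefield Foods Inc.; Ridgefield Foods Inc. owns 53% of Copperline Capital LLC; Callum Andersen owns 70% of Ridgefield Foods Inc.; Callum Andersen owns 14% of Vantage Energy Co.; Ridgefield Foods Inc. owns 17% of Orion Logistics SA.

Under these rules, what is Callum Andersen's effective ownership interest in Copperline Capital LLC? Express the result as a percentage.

62.98%

By spousal attribution (R2), Callum Andersen is treated as also owning Jonas Iyer's interest in Ridgefield Foods Inc, giving 70% + 28% = 98%.
Chain via Ridgefield Foods Inc. (R3): 98% × 53% = 51.94% of Copperline Capital LLC.
Chain via Vantage Energy Co. (R3): 14% × 36% = 5.04% of Copperline Capital LLC.
Direct interest in Copperline Capital LLC: 6%.
Aggregating (R1): 51.94% + 5.04% + 6% = 62.98%.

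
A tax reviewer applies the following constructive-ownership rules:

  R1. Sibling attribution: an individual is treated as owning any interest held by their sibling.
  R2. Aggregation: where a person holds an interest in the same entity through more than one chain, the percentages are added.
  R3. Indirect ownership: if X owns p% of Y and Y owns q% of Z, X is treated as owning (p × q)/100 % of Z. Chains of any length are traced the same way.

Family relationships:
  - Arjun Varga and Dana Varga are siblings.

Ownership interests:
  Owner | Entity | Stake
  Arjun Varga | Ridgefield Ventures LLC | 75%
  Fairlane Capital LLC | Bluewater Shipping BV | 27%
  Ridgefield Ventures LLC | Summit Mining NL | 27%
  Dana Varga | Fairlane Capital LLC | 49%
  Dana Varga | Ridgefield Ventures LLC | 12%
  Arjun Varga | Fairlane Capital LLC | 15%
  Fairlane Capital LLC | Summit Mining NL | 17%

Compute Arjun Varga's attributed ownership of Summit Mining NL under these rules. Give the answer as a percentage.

By sibling attribution (R1), Arjun Varga is treated as also owning Dana Varga's interest in Ridgefield Ventures LLC, giving 75% + 12% = 87%.
By sibling attribution (R1), Arjun Varga is treated as also owning Dana Varga's interest in Fairlane Capital LLC, giving 15% + 49% = 64%.
Chain via Ridgefield Ventures LLC (R3): 87% × 27% = 23.49% of Summit Mining NL.
Chain via Fairlane Capital LLC (R3): 64% × 17% = 10.88% of Summit Mining NL.
Aggregating (R2): 23.49% + 10.88% = 34.37%.

34.37%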